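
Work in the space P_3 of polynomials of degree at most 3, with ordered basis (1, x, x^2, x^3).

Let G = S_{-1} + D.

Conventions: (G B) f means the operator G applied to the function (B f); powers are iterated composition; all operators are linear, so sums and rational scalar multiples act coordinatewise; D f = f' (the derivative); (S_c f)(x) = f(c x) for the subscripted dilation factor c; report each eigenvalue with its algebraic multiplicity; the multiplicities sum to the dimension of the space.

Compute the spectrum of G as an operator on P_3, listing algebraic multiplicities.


λ = -1 (multiplicity 2), λ = 1 (multiplicity 2)

image of 1: 1
image of x: -x + 1
image of x^2: x^2 + 2x
image of x^3: -x^3 + 3x^2
the matrix is upper triangular; its diagonal is (1, -1, 1, -1)
for a triangular matrix the eigenvalues are the diagonal entries, with algebraic multiplicity their repetition count


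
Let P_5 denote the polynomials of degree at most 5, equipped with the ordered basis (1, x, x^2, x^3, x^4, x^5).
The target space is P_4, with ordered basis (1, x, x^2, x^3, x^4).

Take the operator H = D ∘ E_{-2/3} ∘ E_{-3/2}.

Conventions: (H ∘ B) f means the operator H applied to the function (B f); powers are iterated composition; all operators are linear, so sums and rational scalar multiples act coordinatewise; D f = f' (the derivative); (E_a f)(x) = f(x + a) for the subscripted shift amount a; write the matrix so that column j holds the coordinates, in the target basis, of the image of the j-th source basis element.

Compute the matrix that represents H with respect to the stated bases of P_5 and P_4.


the matrix is [[0, 1, -13/3, 169/12, -2197/54, 142805/1296]; [0, 0, 2, -13, 169/3, -10985/54]; [0, 0, 0, 3, -26, 845/6]; [0, 0, 0, 0, 4, -130/3]; [0, 0, 0, 0, 0, 5]] (rows listed top to bottom)

image of 1: 0
image of x: 1
image of x^2: 2x - 13/3
image of x^3: 3x^2 - 13x + 169/12
image of x^4: 4x^3 - 26x^2 + (169/3)x - 2197/54
image of x^5: 5x^4 - (130/3)x^3 + (845/6)x^2 - (10985/54)x + 142805/1296
each image's coordinates form column j of the matrix


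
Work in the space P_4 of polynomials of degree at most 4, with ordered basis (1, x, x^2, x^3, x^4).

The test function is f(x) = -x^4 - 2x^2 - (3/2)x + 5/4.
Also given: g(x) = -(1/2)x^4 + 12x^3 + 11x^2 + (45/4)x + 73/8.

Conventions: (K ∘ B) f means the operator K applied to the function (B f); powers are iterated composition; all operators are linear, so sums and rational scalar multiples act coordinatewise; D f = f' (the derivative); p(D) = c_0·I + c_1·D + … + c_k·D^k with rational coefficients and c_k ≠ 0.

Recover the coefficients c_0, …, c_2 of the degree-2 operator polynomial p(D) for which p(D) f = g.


p(D) = (1/2)·I − 3·D − D^2, i.e. c_0 = 1/2, c_1 = -3, c_2 = -1

D^0 f = -x^4 - 2x^2 - (3/2)x + 5/4
D^1 f = -4x^3 - 4x - 3/2
D^2 f = -12x^2 - 4
matching coefficients of g against c_0 f + c_1 Df + … from the top degree down determines the c_i
solution: c_0 = 1/2, c_1 = -3, c_2 = -1


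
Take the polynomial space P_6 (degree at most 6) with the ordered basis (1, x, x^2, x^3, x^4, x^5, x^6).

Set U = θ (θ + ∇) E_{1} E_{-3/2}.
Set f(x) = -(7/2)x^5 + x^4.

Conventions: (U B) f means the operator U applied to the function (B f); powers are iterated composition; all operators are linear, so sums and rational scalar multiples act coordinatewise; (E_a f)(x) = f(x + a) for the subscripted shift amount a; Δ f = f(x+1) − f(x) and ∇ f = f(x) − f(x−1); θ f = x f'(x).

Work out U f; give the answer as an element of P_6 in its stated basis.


g(x) = -(175/2)x^5 + 86x^4 + (501/4)x^3 - 228x^2 + (3165/32)x

E_{-3/2} f = -(7/2)x^5 + (109/4)x^4 - (339/4)x^3 + (1053/8)x^2 - (3267/32)x + 2025/64
E_{1} E_{-3/2} f = -(7/2)x^5 + (39/4)x^4 - (43/4)x^3 + (47/8)x^2 - (51/32)x + 11/64
θ E_{1} E_{-3/2} f = -(35/2)x^5 + 39x^4 - (129/4)x^3 + (47/4)x^2 - (51/32)x
∇ E_{1} E_{-3/2} f = -(35/2)x^4 + 74x^3 - (503/4)x^2 + (201/2)x - 1007/32
(θ + ∇) E_{1} E_{-3/2} f = -(35/2)x^5 + (43/2)x^4 + (167/4)x^3 - 114x^2 + (3165/32)x - 1007/32
θ (θ + ∇) E_{1} E_{-3/2} f = -(175/2)x^5 + 86x^4 + (501/4)x^3 - 228x^2 + (3165/32)x


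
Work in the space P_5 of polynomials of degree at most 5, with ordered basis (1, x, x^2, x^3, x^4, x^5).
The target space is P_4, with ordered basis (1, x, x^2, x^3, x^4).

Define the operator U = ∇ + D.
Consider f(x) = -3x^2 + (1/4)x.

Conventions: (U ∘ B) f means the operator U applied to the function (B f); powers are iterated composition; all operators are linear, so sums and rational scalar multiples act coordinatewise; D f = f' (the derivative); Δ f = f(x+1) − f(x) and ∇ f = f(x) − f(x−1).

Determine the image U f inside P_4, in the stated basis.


∇ f = -6x + 13/4
D f = -6x + 1/4
(∇ + D) f = -12x + 7/2

g(x) = -12x + 7/2


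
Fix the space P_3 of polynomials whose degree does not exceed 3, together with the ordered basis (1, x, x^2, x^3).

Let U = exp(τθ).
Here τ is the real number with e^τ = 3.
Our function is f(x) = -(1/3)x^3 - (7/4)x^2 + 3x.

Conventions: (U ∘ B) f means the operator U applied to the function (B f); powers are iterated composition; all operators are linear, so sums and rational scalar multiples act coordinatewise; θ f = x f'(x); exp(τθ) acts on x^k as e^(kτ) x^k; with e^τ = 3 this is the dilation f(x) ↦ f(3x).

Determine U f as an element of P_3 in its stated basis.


exp(τθ) x^k = e^(kτ) x^k; with e^τ = 3 this sends x^k to 3^k x^k
x ↦ 3 x
x^2 ↦ 9 x^2
x^3 ↦ 27 x^3
applying this coordinatewise to f: exp(τθ) f = -9x^3 - (63/4)x^2 + 9x

the result is g(x) = -9x^3 - (63/4)x^2 + 9x


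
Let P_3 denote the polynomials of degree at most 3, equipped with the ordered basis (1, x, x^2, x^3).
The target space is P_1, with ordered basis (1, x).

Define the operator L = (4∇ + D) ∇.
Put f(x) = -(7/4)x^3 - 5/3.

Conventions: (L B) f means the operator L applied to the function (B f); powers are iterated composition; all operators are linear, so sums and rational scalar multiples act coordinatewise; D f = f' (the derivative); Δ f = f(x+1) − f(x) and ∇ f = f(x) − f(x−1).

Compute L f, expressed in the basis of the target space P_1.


∇ f = -(21/4)x^2 + (21/4)x - 7/4
∇ ∇ f = -(21/2)x + 21/2
(4∇) ∇ f = -42x + 42
D ∇ f = -(21/2)x + 21/4
(4∇ + D) ∇ f = -(105/2)x + 189/4

the image equals g(x) = -(105/2)x + 189/4


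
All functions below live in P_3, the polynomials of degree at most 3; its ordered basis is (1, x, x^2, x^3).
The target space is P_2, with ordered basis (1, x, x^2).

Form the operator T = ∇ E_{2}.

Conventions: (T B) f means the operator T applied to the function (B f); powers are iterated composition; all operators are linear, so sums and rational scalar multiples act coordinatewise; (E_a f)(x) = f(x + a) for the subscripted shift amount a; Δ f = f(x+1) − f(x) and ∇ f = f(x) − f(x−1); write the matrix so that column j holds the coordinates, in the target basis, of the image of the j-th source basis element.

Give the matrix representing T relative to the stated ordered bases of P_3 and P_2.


the matrix is [[0, 1, 3, 7]; [0, 0, 2, 9]; [0, 0, 0, 3]] (rows listed top to bottom)

image of 1: 0
image of x: 1
image of x^2: 2x + 3
image of x^3: 3x^2 + 9x + 7
each image's coordinates form column j of the matrix


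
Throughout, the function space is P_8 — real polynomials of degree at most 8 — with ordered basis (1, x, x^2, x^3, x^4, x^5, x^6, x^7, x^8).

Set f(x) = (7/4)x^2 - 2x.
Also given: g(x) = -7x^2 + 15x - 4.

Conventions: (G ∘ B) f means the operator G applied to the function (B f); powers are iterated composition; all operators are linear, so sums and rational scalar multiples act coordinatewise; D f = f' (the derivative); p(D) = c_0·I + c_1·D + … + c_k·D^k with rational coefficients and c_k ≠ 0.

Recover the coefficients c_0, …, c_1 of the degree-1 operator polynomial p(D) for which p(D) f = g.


c_0 = -4, c_1 = 2

D^0 f = (7/4)x^2 - 2x
D^1 f = (7/2)x - 2
matching coefficients of g against c_0 f + c_1 Df + … from the top degree down determines the c_i
solution: c_0 = -4, c_1 = 2


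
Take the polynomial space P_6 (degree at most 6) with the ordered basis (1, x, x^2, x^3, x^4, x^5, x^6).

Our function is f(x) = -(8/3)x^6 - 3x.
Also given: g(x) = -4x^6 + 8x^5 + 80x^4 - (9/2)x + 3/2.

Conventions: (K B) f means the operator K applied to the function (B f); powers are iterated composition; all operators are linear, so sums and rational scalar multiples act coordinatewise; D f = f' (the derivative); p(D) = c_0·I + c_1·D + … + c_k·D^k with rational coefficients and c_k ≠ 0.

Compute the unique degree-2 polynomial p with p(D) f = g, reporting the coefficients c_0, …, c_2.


D^0 f = -(8/3)x^6 - 3x
D^1 f = -16x^5 - 3
D^2 f = -80x^4
matching coefficients of g against c_0 f + c_1 Df + … from the top degree down determines the c_i
solution: c_0 = 3/2, c_1 = -1/2, c_2 = -1

c_0 = 3/2, c_1 = -1/2, c_2 = -1


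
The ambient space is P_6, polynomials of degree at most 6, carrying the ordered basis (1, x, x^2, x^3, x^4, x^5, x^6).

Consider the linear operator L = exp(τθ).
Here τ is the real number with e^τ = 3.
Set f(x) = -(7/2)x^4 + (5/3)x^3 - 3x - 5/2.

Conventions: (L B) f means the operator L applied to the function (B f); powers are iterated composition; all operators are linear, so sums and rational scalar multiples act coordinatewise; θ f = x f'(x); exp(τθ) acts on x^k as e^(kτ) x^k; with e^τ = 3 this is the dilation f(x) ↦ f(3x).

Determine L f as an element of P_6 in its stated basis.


exp(τθ) x^k = e^(kτ) x^k; with e^τ = 3 this sends x^k to 3^k x^k
x ↦ 3 x
x^3 ↦ 27 x^3
x^4 ↦ 81 x^4
applying this coordinatewise to f: exp(τθ) f = -(567/2)x^4 + 45x^3 - 9x - 5/2

the image equals g(x) = -(567/2)x^4 + 45x^3 - 9x - 5/2


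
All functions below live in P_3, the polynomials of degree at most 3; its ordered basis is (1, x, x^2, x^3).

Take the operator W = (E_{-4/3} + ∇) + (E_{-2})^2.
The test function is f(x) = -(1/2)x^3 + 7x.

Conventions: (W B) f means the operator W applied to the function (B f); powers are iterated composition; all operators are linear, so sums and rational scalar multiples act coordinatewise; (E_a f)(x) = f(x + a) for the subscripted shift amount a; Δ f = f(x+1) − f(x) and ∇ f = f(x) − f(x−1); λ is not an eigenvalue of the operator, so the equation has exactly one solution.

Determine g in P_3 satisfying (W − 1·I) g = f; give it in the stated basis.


the image equals g(x) = -(1/2)x^3 - (13/2)x^2 - (145/6)x - 1531/54

write g with unknown coordinates in the stated basis and equate coefficients in (W − 1·I) g = f
solving from the highest basis element down gives g = -(1/2)x^3 - (13/2)x^2 - (145/6)x - 1531/54
check: W g = -x^3 - (13/2)x^2 - (103/6)x - 1531/54
so W g − 1·g = -(1/2)x^3 + 7x = f ✓


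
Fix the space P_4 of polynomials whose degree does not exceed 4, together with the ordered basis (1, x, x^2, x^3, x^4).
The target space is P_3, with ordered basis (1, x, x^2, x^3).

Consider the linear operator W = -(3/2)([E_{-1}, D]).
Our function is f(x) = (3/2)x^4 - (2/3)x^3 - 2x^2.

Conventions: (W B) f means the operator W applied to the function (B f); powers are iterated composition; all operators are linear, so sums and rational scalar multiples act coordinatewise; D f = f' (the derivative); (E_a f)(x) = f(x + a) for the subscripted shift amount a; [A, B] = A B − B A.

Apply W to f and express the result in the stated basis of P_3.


D f = 6x^3 - 2x^2 - 4x
E_{-1} D f = 6x^3 - 20x^2 + 18x - 4
E_{-1} f = (3/2)x^4 - (20/3)x^3 + 9x^2 - 4x + 1/6
D E_{-1} f = 6x^3 - 20x^2 + 18x - 4
[E_{-1}, D] f = 0
(-(3/2)([E_{-1}, D])) f = 0

the result is g(x) = 0


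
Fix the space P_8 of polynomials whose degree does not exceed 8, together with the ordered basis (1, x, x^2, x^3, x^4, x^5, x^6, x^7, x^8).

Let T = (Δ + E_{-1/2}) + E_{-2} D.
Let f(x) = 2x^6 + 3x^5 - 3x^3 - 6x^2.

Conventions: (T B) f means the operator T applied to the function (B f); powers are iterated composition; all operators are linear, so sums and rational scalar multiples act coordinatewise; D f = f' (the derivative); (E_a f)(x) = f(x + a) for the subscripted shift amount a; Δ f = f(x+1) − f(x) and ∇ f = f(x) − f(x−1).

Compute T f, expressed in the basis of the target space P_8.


Δ f = 12x^5 + 45x^4 + 70x^3 + 51x^2 + 6x - 4
E_{-1/2} f = 2x^6 - 3x^5 - (1/2)x^3 - (27/8)x^2 + (69/16)x - 19/16
(Δ + E_{-1/2}) f = 2x^6 + 9x^5 + 45x^4 + (139/2)x^3 + (381/8)x^2 + (165/16)x - 83/16
D f = 12x^5 + 15x^4 - 9x^2 - 12x
E_{-2} D f = 12x^5 - 105x^4 + 360x^3 - 609x^2 + 504x - 156
((Δ + E_{-1/2}) + E_{-2} D) f = 2x^6 + 21x^5 - 60x^4 + (859/2)x^3 - (4491/8)x^2 + (8229/16)x - 2579/16

the result is g(x) = 2x^6 + 21x^5 - 60x^4 + (859/2)x^3 - (4491/8)x^2 + (8229/16)x - 2579/16


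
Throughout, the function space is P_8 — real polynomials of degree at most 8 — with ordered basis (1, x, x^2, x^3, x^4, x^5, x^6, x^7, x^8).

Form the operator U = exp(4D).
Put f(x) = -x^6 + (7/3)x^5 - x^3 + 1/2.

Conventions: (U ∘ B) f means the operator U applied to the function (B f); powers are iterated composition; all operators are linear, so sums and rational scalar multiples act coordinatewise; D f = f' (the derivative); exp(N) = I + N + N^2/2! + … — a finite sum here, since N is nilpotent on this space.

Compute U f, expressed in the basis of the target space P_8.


the result is g(x) = -x^6 - (65/3)x^5 - (580/3)x^4 - (2723/3)x^3 - (7076/3)x^2 - (9616/3)x - 10621/6

order-1 term: -24x^5 + (140/3)x^4 - 12x^2
order-2 term: -240x^4 + (1120/3)x^3 - 48x
order-3 term: -1280x^3 + (4480/3)x^2 - 64
order-4 term: -3840x^2 + (8960/3)x
order-5 term: -6144x + 7168/3
order-6 term: -4096
the series for exp(4D) f terminates at order 6
exp(4D) f = -x^6 - (65/3)x^5 - (580/3)x^4 - (2723/3)x^3 - (7076/3)x^2 - (9616/3)x - 10621/6


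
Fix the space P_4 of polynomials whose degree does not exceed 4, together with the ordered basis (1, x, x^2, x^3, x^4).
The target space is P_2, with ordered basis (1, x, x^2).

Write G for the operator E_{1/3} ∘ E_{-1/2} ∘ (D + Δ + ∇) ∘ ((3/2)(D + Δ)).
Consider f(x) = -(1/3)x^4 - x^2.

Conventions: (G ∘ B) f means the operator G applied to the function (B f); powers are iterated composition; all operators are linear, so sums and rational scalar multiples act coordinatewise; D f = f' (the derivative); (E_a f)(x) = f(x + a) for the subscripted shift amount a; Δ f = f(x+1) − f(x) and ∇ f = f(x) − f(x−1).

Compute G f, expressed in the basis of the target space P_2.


the image equals g(x) = -36x^2 - 6x - 30

D f = -(4/3)x^3 - 2x
Δ f = -(4/3)x^3 - 2x^2 - (10/3)x - 4/3
(D + Δ) f = -(8/3)x^3 - 2x^2 - (16/3)x - 4/3
((3/2)(D + Δ)) f = -4x^3 - 3x^2 - 8x - 2
D ((3/2)(D + Δ)) f = -12x^2 - 6x - 8
Δ ((3/2)(D + Δ)) f = -12x^2 - 18x - 15
∇ ((3/2)(D + Δ)) f = -12x^2 + 6x - 9
(D + Δ + ∇) ((3/2)(D + Δ)) f = -36x^2 - 18x - 32
E_{-1/2} (D + Δ + ∇) ((3/2)(D + Δ)) f = -36x^2 + 18x - 32
E_{1/3} (E_{-1/2} ∘ (D + Δ + ∇)) ((3/2)(D + Δ)) f = -36x^2 - 6x - 30


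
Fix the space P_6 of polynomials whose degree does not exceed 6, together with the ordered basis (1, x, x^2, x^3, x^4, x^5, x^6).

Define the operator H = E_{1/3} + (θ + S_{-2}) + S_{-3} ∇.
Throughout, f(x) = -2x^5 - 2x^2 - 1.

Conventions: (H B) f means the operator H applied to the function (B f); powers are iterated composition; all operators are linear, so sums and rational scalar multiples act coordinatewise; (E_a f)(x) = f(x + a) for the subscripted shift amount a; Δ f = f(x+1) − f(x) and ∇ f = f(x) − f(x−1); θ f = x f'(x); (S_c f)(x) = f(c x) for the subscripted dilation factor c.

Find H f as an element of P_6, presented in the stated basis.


the result is g(x) = 52x^5 - (2440/3)x^4 - (4880/9)x^3 - (5258/27)x^2 - (1576/81)x - 542/243

E_{1/3} f = -2x^5 - (10/3)x^4 - (20/9)x^3 - (74/27)x^2 - (118/81)x - 299/243
θ f = -10x^5 - 4x^2
S_{-2} f = 64x^5 - 8x^2 - 1
(θ + S_{-2}) f = 54x^5 - 12x^2 - 1
∇ f = -10x^4 + 20x^3 - 20x^2 + 6x
S_{-3} ∇ f = -810x^4 - 540x^3 - 180x^2 - 18x
(E_{1/3} + (θ + S_{-2}) + S_{-3} ∇) f = 52x^5 - (2440/3)x^4 - (4880/9)x^3 - (5258/27)x^2 - (1576/81)x - 542/243


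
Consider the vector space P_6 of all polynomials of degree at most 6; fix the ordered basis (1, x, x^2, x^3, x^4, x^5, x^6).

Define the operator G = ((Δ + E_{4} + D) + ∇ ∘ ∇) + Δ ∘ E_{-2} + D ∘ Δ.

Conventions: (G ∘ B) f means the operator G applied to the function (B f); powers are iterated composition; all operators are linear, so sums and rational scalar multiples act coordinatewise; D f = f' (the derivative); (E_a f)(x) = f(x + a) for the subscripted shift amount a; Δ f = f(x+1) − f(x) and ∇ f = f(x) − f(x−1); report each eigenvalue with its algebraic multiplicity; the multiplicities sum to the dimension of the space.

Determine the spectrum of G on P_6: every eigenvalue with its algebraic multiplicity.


image of 1: 1
image of x: x + 7
image of x^2: x^2 + 14x + 18
image of x^3: x^3 + 21x^2 + 54x + 69
image of x^4: x^4 + 28x^3 + 108x^2 + 276x + 260
image of x^5: x^5 + 35x^4 + 180x^3 + 690x^2 + 1300x + 1031
image of x^6: x^6 + 42x^5 + 270x^4 + 1380x^3 + 3900x^2 + 6186x + 4102
the matrix is upper triangular; its diagonal is (1, 1, 1, 1, 1, 1, 1)
for a triangular matrix the eigenvalues are the diagonal entries, with algebraic multiplicity their repetition count

λ = 1 (multiplicity 7)


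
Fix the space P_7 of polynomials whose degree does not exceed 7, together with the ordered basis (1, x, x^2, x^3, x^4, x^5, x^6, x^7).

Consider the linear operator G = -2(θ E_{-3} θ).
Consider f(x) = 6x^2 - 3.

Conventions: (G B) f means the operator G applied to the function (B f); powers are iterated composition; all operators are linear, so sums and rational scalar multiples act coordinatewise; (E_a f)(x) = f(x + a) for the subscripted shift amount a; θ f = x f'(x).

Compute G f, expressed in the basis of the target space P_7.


the image equals g(x) = -48x^2 + 144x

θ f = 12x^2
E_{-3} θ f = 12x^2 - 72x + 108
θ E_{-3} θ f = 24x^2 - 72x
(-2(θ E_{-3} θ)) f = -48x^2 + 144x


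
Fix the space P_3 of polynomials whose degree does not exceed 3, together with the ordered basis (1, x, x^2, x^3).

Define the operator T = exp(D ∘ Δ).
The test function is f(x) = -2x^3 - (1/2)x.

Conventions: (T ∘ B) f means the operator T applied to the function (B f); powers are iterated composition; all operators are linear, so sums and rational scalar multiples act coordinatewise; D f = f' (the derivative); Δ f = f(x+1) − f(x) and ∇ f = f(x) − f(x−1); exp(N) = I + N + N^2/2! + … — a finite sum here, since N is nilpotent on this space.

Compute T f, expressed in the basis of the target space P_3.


order-1 term: -12x - 6
the series for exp(D ∘ Δ) f terminates at order 1
exp(D ∘ Δ) f = -2x^3 - (25/2)x - 6

the result is g(x) = -2x^3 - (25/2)x - 6


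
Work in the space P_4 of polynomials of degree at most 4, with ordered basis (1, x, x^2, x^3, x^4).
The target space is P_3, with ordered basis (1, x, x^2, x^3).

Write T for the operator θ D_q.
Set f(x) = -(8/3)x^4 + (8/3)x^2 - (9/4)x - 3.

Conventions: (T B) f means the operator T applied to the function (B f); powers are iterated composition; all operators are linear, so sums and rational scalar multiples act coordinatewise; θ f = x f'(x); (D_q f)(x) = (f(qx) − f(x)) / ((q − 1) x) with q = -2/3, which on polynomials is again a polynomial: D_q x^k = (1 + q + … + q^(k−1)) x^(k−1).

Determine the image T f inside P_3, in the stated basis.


the result is g(x) = -(104/27)x^3 + (8/9)x

D_q f = -(104/81)x^3 + (8/9)x - 9/4
θ D_q f = -(104/27)x^3 + (8/9)x


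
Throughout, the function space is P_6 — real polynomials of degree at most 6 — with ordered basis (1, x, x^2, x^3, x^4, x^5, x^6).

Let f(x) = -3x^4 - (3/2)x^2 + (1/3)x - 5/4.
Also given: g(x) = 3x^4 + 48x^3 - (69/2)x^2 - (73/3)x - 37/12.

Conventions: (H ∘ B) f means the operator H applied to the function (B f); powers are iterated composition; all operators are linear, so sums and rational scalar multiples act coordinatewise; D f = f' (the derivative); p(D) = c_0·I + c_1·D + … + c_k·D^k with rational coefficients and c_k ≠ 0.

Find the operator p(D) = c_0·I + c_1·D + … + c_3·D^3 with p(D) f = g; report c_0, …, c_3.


p(D) = -I − 4·D + D^2 + (1/2)·D^3, i.e. c_0 = -1, c_1 = -4, c_2 = 1, c_3 = 1/2

D^0 f = -3x^4 - (3/2)x^2 + (1/3)x - 5/4
D^1 f = -12x^3 - 3x + 1/3
D^2 f = -36x^2 - 3
D^3 f = -72x
matching coefficients of g against c_0 f + c_1 Df + … from the top degree down determines the c_i
solution: c_0 = -1, c_1 = -4, c_2 = 1, c_3 = 1/2


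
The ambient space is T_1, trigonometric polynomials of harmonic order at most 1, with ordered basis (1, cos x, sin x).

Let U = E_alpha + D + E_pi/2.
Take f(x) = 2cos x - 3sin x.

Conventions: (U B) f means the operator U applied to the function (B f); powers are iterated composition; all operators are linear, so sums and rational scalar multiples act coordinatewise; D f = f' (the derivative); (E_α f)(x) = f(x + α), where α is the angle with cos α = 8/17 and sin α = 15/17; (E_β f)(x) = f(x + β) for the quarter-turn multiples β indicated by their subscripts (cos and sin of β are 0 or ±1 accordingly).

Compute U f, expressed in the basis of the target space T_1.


the result is g(x) = -(131/17)cos x - (122/17)sin x

E_alpha f = -(29/17)cos x - (54/17)sin x
D f = -3cos x - 2sin x
E_pi/2 f = -3cos x - 2sin x
(E_alpha + D + E_pi/2) f = -(131/17)cos x - (122/17)sin x


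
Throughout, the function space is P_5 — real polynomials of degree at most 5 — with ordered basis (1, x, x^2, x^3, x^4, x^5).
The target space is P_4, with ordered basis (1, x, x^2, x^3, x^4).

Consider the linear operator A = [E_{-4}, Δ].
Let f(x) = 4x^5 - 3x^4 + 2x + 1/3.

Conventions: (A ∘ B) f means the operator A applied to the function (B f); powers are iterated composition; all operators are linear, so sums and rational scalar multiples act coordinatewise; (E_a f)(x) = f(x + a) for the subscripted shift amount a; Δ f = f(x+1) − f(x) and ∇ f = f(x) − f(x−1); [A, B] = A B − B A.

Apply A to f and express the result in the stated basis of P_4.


the image equals g(x) = 0

Δ f = 20x^4 + 28x^3 + 22x^2 + 8x + 3
E_{-4} Δ f = 20x^4 - 292x^3 + 1606x^2 - 3944x + 3651
E_{-4} f = 4x^5 - 83x^4 + 688x^3 - 2848x^2 + 5890x - 14615/3
Δ E_{-4} f = 20x^4 - 292x^3 + 1606x^2 - 3944x + 3651
[E_{-4}, Δ] f = 0


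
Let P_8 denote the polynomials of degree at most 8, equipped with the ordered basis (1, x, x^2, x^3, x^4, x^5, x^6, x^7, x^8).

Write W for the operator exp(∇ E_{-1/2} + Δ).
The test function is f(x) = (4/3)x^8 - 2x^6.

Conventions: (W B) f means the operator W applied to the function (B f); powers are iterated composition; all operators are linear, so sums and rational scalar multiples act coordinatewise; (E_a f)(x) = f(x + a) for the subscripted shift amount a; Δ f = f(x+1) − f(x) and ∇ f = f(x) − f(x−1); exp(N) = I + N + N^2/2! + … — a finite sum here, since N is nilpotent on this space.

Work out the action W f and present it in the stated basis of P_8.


order-1 term: (64/3)x^7 - (112/3)x^6 + (880/3)x^5 - (1030/3)x^4 + (1408/3)x^3 - (802/3)x^2 + (1081/12)x - 145/12
order-2 term: (448/3)x^6 - 448x^5 + (10000/3)x^4 - 5920x^3 + (35128/3)x^2 - 8824x + 42601/12
order-3 term: (1792/3)x^5 - 2240x^4 + (43840/3)x^3 - 27840x^2 + (137896/3)x - 24412
order-4 term: (4480/3)x^4 - (17920/3)x^3 + (94880/3)x^2 - (153920/3)x + 48988
order-5 term: (7168/3)x^3 - 8960x^2 + (101888/3)x - 33120
order-6 term: (7168/3)x^2 - 7168x + 43520/3
order-7 term: (4096/3)x - 7168/3
order-8 term: 1024/3
the series for exp(∇ E_{-1/2} + Δ) f terminates at order 8
exp(∇ E_{-1/2} + Δ) f = (4/3)x^8 + (64/3)x^7 + 110x^6 + (1328/3)x^5 + (6730/3)x^4 + (16736/3)x^3 + 8658x^2 + (56339/4)x + 22358/3

g(x) = (4/3)x^8 + (64/3)x^7 + 110x^6 + (1328/3)x^5 + (6730/3)x^4 + (16736/3)x^3 + 8658x^2 + (56339/4)x + 22358/3


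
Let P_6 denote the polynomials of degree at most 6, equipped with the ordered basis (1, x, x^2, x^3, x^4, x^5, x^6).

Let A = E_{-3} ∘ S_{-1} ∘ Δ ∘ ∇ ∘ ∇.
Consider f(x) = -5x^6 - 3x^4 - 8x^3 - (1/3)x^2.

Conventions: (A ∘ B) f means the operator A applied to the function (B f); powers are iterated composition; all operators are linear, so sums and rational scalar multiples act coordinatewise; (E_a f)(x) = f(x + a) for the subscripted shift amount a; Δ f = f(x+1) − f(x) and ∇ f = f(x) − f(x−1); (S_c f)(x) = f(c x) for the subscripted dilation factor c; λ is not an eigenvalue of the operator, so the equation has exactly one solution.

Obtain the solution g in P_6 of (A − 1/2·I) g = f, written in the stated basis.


write g with unknown coordinates in the stated basis and equate coefficients in (A − 1/2·I) g = f
solving from the highest basis element down gives g = 10x^6 + 6x^4 - 2384x^3 + (54002/3)x^2 - 47088x + 14112
check: A g = -1200x^3 + 9000x^2 - 23544x + 7056
so A g − 1/2·g = -5x^6 - 3x^4 - 8x^3 - (1/3)x^2 = f ✓

the image equals g(x) = 10x^6 + 6x^4 - 2384x^3 + (54002/3)x^2 - 47088x + 14112


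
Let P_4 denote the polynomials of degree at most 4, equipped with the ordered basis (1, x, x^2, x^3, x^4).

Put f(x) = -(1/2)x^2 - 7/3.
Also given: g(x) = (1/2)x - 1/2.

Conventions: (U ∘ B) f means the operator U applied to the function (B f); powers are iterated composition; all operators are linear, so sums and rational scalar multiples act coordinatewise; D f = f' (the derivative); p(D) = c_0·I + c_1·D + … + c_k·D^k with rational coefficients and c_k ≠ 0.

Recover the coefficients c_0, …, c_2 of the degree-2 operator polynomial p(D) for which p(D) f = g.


c_0 = 0, c_1 = -1/2, c_2 = 1/2

D^0 f = -(1/2)x^2 - 7/3
D^1 f = -x
D^2 f = -1
matching coefficients of g against c_0 f + c_1 Df + … from the top degree down determines the c_i
solution: c_0 = 0, c_1 = -1/2, c_2 = 1/2


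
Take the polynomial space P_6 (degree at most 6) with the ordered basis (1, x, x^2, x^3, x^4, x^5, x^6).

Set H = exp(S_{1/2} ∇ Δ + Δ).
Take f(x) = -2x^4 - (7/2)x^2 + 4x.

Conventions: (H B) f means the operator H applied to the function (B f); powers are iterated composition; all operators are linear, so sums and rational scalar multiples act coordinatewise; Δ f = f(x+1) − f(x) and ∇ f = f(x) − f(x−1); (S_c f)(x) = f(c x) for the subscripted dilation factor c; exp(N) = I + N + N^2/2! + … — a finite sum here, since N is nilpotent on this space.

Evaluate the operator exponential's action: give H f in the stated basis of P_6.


the result is g(x) = -2x^4 - 8x^3 - (67/2)x^2 - 61x - 79

order-1 term: -8x^3 - 18x^2 - 15x - 25/2
order-2 term: -12x^2 - 42x - 77/2
order-3 term: -8x - 26
order-4 term: -2
the series for exp(S_{1/2} ∇ Δ + Δ) f terminates at order 4
exp(S_{1/2} ∇ Δ + Δ) f = -2x^4 - 8x^3 - (67/2)x^2 - 61x - 79


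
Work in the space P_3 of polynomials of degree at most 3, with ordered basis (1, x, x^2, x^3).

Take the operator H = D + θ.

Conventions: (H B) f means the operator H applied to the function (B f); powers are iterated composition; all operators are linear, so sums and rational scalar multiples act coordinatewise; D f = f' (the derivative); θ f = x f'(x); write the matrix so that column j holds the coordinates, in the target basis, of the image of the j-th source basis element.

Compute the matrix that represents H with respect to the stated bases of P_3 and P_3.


image of 1: 0
image of x: x + 1
image of x^2: 2x^2 + 2x
image of x^3: 3x^3 + 3x^2
each image's coordinates form column j of the matrix

the matrix is [[0, 1, 0, 0]; [0, 1, 2, 0]; [0, 0, 2, 3]; [0, 0, 0, 3]] (rows listed top to bottom)


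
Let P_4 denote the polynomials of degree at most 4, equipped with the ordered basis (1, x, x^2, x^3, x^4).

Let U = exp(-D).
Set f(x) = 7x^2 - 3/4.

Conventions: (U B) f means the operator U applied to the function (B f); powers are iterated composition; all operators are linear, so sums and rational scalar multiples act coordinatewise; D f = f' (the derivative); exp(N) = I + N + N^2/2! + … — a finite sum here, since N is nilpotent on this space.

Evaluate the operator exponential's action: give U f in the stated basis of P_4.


g(x) = 7x^2 - 14x + 25/4

order-1 term: -14x
order-2 term: 7
the series for exp(-D) f terminates at order 2
exp(-D) f = 7x^2 - 14x + 25/4


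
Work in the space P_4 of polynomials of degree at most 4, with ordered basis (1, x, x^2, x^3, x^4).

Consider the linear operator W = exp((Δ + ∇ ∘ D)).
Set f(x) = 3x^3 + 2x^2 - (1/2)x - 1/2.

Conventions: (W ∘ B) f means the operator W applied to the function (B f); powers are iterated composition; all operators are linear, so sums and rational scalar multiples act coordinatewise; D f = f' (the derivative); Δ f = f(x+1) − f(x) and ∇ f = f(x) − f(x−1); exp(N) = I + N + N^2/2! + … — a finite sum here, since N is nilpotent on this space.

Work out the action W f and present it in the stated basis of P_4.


order-1 term: 9x^2 + 31x - 1/2
order-2 term: 9x + 29
order-3 term: 3
the series for exp((Δ + ∇ ∘ D)) f terminates at order 3
exp((Δ + ∇ ∘ D)) f = 3x^3 + 11x^2 + (79/2)x + 31

g(x) = 3x^3 + 11x^2 + (79/2)x + 31


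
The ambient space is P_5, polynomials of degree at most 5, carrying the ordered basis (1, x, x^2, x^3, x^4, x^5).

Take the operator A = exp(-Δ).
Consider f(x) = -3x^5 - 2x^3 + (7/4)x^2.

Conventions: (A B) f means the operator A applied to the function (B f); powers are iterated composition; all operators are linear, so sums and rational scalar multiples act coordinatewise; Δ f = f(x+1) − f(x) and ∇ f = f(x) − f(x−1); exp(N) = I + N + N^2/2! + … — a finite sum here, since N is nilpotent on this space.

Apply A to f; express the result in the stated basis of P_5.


order-1 term: 15x^4 + 30x^3 + 36x^2 + (35/2)x + 13/4
order-2 term: -30x^3 - 90x^2 - 111x - 197/4
order-3 term: 30x^2 + 90x + 77
order-4 term: -15x - 30
order-5 term: 3
the series for exp(-Δ) f terminates at order 5
exp(-Δ) f = -3x^5 + 15x^4 - 2x^3 - (89/4)x^2 - (37/2)x + 4

g(x) = -3x^5 + 15x^4 - 2x^3 - (89/4)x^2 - (37/2)x + 4


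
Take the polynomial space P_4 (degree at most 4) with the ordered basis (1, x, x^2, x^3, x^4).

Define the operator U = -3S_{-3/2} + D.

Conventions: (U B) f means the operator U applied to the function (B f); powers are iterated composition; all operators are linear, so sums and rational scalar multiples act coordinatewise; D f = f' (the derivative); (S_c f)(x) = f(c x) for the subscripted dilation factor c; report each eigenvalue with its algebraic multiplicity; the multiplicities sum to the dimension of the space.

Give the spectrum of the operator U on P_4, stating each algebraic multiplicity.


λ = -243/16 (multiplicity 1), λ = -27/4 (multiplicity 1), λ = -3 (multiplicity 1), λ = 9/2 (multiplicity 1), λ = 81/8 (multiplicity 1)

image of 1: -3
image of x: (9/2)x + 1
image of x^2: -(27/4)x^2 + 2x
image of x^3: (81/8)x^3 + 3x^2
image of x^4: -(243/16)x^4 + 4x^3
the matrix is upper triangular; its diagonal is (-3, 9/2, -27/4, 81/8, -243/16)
for a triangular matrix the eigenvalues are the diagonal entries, with algebraic multiplicity their repetition count


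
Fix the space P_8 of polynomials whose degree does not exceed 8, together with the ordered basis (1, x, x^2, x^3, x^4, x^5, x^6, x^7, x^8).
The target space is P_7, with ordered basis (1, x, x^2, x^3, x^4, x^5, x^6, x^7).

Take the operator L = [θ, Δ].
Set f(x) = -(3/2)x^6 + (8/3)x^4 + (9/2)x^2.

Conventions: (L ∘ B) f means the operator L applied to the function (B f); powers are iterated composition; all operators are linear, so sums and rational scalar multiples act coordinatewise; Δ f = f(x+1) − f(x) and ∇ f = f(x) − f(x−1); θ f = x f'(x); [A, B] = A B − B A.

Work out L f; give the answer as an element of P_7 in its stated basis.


Δ f = -9x^5 - (45/2)x^4 - (58/3)x^3 - (13/2)x^2 + (32/3)x + 17/3
θ Δ f = -45x^5 - 90x^4 - 58x^3 - 13x^2 + (32/3)x
θ f = -9x^6 + (32/3)x^4 + 9x^2
Δ θ f = -54x^5 - 135x^4 - (412/3)x^3 - 71x^2 + (20/3)x + 32/3
[θ, Δ] f = 9x^5 + 45x^4 + (238/3)x^3 + 58x^2 + 4x - 32/3

the result is g(x) = 9x^5 + 45x^4 + (238/3)x^3 + 58x^2 + 4x - 32/3


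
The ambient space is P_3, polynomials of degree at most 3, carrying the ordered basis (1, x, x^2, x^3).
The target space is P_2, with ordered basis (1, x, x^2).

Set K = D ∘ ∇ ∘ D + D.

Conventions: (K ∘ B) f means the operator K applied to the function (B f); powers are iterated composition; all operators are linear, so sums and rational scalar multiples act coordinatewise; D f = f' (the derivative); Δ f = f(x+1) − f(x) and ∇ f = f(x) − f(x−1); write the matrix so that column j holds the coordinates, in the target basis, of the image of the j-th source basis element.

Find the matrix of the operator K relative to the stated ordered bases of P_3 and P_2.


the matrix is [[0, 1, 0, 6]; [0, 0, 2, 0]; [0, 0, 0, 3]] (rows listed top to bottom)

image of 1: 0
image of x: 1
image of x^2: 2x
image of x^3: 3x^2 + 6
each image's coordinates form column j of the matrix


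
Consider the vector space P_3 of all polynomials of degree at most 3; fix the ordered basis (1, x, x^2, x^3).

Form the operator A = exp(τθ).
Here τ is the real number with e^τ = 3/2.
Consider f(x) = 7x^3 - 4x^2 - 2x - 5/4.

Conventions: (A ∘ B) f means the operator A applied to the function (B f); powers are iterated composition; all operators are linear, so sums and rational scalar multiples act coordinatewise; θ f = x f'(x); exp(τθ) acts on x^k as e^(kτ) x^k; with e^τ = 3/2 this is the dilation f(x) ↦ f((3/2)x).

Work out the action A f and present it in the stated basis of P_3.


exp(τθ) x^k = e^(kτ) x^k; with e^τ = 3/2 this sends x^k to (3/2)^k x^k
x ↦ 3/2 x
x^2 ↦ 9/4 x^2
x^3 ↦ 27/8 x^3
applying this coordinatewise to f: exp(τθ) f = (189/8)x^3 - 9x^2 - 3x - 5/4

the result is g(x) = (189/8)x^3 - 9x^2 - 3x - 5/4


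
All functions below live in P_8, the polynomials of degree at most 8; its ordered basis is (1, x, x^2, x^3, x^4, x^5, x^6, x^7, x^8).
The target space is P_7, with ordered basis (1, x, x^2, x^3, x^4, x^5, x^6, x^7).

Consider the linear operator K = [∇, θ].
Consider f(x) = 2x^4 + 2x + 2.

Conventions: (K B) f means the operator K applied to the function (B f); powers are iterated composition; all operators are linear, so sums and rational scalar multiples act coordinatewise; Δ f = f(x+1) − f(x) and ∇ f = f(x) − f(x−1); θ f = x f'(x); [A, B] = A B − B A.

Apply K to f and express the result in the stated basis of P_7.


θ f = 8x^4 + 2x
∇ θ f = 32x^3 - 48x^2 + 32x - 6
∇ f = 8x^3 - 12x^2 + 8x
θ ∇ f = 24x^3 - 24x^2 + 8x
[∇, θ] f = 8x^3 - 24x^2 + 24x - 6

the image equals g(x) = 8x^3 - 24x^2 + 24x - 6


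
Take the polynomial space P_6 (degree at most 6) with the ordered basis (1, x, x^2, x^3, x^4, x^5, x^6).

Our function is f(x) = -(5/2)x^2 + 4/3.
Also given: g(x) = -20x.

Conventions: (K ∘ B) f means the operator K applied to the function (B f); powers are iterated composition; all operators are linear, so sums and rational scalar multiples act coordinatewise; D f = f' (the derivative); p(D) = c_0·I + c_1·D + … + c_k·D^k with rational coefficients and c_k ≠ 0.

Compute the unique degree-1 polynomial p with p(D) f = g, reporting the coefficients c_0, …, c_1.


c_0 = 0, c_1 = 4

D^0 f = -(5/2)x^2 + 4/3
D^1 f = -5x
matching coefficients of g against c_0 f + c_1 Df + … from the top degree down determines the c_i
solution: c_0 = 0, c_1 = 4


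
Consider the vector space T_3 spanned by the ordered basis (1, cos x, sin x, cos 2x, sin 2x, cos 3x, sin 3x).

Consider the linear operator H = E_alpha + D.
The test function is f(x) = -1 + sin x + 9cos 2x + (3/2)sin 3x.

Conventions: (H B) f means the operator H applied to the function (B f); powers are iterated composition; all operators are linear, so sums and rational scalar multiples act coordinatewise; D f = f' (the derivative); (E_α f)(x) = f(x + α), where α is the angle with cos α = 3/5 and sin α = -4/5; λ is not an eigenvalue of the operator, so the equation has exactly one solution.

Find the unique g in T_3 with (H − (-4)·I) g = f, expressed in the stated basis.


write g with unknown coordinates in the stated basis and equate coefficients in (H − (-4)·I) g = f
solving from the highest basis element down gives g = -1/5 - (1/106)cos x + (23/106)sin x + (837/373)cos 2x + (234/373)sin 2x - (993/4100)cos 3x + (1149/4100)sin 3x
check: H g = -1/5 + (2/53)cos x + (7/53)sin x + (9/373)cos 2x - (936/373)sin 2x + (993/1025)cos 3x + (777/2050)sin 3x
so H g − (-4)·g = -1 + sin x + 9cos 2x + (3/2)sin 3x = f ✓

the image equals g(x) = -1/5 - (1/106)cos x + (23/106)sin x + (837/373)cos 2x + (234/373)sin 2x - (993/4100)cos 3x + (1149/4100)sin 3x


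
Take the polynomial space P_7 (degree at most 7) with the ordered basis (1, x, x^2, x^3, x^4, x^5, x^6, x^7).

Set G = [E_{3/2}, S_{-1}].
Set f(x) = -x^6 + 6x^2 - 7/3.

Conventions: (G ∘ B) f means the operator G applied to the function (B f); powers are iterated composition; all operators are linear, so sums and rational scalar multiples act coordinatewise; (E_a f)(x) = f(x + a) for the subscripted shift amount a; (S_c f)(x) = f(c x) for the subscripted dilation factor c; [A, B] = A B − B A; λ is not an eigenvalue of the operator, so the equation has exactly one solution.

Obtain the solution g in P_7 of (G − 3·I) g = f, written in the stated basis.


the result is g(x) = (1/3)x^6 + 2x^5 - 10x^4 - 25x^3 + 28x^2 - (191/8)x + 637/9

write g with unknown coordinates in the stated basis and equate coefficients in (G − 3·I) g = f
solving from the highest basis element down gives g = (1/3)x^6 + 2x^5 - 10x^4 - 25x^3 + 28x^2 - (191/8)x + 637/9
check: G g = 6x^5 - 30x^4 - 75x^3 + 90x^2 - (573/8)x + 210
so G g − 3·g = -x^6 + 6x^2 - 7/3 = f ✓


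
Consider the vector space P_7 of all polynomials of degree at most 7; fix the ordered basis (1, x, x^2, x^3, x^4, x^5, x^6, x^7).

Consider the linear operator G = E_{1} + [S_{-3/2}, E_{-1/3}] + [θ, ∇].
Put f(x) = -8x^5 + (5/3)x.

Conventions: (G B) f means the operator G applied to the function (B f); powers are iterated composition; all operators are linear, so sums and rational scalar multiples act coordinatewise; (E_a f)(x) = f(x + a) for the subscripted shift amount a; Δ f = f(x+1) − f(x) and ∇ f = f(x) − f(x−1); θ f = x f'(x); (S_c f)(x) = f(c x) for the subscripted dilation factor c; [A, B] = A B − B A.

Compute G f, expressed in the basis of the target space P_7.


E_{1} f = -8x^5 - 40x^4 - 80x^3 - 80x^2 - (115/3)x - 19/3
E_{-1/3} f = -8x^5 + (40/3)x^4 - (80/9)x^3 + (80/27)x^2 + (95/81)x - 127/243
S_{-3/2} E_{-1/3} f = (243/4)x^5 + (135/2)x^4 + 30x^3 + (20/3)x^2 - (95/54)x - 127/243
S_{-3/2} f = (243/4)x^5 - (5/2)x
E_{-1/3} S_{-3/2} f = (243/4)x^5 - (405/4)x^4 + (135/2)x^3 - (45/2)x^2 + (5/4)x + 7/12
[S_{-3/2}, E_{-1/3}] f = (675/4)x^4 - (75/2)x^3 + (175/6)x^2 - (325/108)x - 1075/972
∇ f = -40x^4 + 80x^3 - 80x^2 + 40x - 19/3
θ ∇ f = -160x^4 + 240x^3 - 160x^2 + 40x
θ f = -40x^5 + (5/3)x
∇ θ f = -200x^4 + 400x^3 - 400x^2 + 200x - 115/3
[θ, ∇] f = 40x^4 - 160x^3 + 240x^2 - 160x + 115/3
(E_{1} + [S_{-3/2}, E_{-1/3}] + [θ, ∇]) f = -8x^5 + (675/4)x^4 - (555/2)x^3 + (1135/6)x^2 - (21745/108)x + 30029/972

the image equals g(x) = -8x^5 + (675/4)x^4 - (555/2)x^3 + (1135/6)x^2 - (21745/108)x + 30029/972


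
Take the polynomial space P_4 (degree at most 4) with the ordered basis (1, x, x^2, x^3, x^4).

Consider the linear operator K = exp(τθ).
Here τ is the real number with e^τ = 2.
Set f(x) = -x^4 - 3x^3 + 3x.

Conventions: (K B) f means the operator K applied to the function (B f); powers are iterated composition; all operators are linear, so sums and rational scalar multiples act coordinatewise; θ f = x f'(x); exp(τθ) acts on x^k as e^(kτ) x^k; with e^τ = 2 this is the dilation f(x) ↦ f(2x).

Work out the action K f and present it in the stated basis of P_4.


exp(τθ) x^k = e^(kτ) x^k; with e^τ = 2 this sends x^k to 2^k x^k
x ↦ 2 x
x^3 ↦ 8 x^3
x^4 ↦ 16 x^4
applying this coordinatewise to f: exp(τθ) f = -16x^4 - 24x^3 + 6x

the image equals g(x) = -16x^4 - 24x^3 + 6x


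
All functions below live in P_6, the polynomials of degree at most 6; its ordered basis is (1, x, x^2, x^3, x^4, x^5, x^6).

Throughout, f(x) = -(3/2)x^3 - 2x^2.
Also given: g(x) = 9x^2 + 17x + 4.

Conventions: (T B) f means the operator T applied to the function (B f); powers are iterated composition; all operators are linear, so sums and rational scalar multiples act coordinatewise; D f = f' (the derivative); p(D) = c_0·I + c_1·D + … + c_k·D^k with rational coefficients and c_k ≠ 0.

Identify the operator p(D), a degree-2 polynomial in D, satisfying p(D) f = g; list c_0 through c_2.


c_0 = 0, c_1 = -2, c_2 = -1

D^0 f = -(3/2)x^3 - 2x^2
D^1 f = -(9/2)x^2 - 4x
D^2 f = -9x - 4
matching coefficients of g against c_0 f + c_1 Df + … from the top degree down determines the c_i
solution: c_0 = 0, c_1 = -2, c_2 = -1
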